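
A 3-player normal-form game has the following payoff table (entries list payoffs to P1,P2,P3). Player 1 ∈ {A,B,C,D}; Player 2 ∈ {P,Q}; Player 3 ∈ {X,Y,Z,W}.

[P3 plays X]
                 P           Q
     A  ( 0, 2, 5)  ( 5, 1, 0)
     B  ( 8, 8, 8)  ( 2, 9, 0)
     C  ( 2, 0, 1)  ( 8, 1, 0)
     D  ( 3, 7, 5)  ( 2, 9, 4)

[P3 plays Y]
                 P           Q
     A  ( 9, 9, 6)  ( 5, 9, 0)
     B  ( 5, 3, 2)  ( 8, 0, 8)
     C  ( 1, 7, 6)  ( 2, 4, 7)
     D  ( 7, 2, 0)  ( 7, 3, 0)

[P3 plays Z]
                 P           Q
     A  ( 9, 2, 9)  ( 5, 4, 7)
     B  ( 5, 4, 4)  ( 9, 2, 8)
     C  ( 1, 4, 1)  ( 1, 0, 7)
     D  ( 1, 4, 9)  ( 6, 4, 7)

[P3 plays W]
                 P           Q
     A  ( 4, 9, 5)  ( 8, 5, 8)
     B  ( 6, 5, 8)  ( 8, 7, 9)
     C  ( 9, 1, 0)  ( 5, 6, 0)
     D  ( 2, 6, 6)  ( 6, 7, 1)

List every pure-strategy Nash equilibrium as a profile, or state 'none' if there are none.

PSNE = {(B,Q,W)}

(A,P,X): not NE [P1→B gives 8>0; P3→Z gives 9>5]
(A,P,Y): not NE [P3→Z gives 9>6]
(A,P,Z): not NE [P2→Q gives 4>2]
(A,P,W): not NE [P1→C gives 9>4; P3→Z gives 9>5]
(A,Q,X): not NE [P1→C gives 8>5; P2→P gives 2>1; P3→W gives 8>0]
(A,Q,Y): not NE [P1→B gives 8>5; P3→W gives 8>0]
(A,Q,Z): not NE [P1→B gives 9>5; P3→W gives 8>7]
(A,Q,W): not NE [P2→P gives 9>5]
(B,P,X): not NE [P2→Q gives 9>8]
(B,P,Y): not NE [P1→A gives 9>5; P3→W gives 8>2]
(B,P,Z): not NE [P1→A gives 9>5; P3→W gives 8>4]
(B,P,W): not NE [P1→C gives 9>6; P2→Q gives 7>5]
(B,Q,X): not NE [P1→C gives 8>2; P3→W gives 9>0]
(B,Q,Y): not NE [P2→P gives 3>0; P3→W gives 9>8]
(B,Q,Z): not NE [P2→P gives 4>2; P3→W gives 9>8]
(B,Q,W): NE
(C,P,X): not NE [P1→B gives 8>2; P2→Q gives 1>0; P3→Y gives 6>1]
(C,P,Y): not NE [P1→A gives 9>1]
(C,P,Z): not NE [P1→A gives 9>1; P3→Y gives 6>1]
(C,P,W): not NE [P2→Q gives 6>1; P3→Y gives 6>0]
(C,Q,X): not NE [P3→Z gives 7>0]
(C,Q,Y): not NE [P1→B gives 8>2; P2→P gives 7>4]
(C,Q,Z): not NE [P1→B gives 9>1; P2→P gives 4>0]
(C,Q,W): not NE [P1→B gives 8>5; P3→Z gives 7>0]
(D,P,X): not NE [P1→B gives 8>3; P2→Q gives 9>7; P3→Z gives 9>5]
(D,P,Y): not NE [P1→A gives 9>7; P2→Q gives 3>2; P3→Z gives 9>0]
(D,P,Z): not NE [P1→A gives 9>1]
(D,P,W): not NE [P1→C gives 9>2; P2→Q gives 7>6; P3→Z gives 9>6]
(D,Q,X): not NE [P1→C gives 8>2; P3→Z gives 7>4]
(D,Q,Y): not NE [P1→B gives 8>7; P3→Z gives 7>0]
(D,Q,Z): not NE [P1→B gives 9>6]
(D,Q,W): not NE [P1→B gives 8>6; P3→Z gives 7>1]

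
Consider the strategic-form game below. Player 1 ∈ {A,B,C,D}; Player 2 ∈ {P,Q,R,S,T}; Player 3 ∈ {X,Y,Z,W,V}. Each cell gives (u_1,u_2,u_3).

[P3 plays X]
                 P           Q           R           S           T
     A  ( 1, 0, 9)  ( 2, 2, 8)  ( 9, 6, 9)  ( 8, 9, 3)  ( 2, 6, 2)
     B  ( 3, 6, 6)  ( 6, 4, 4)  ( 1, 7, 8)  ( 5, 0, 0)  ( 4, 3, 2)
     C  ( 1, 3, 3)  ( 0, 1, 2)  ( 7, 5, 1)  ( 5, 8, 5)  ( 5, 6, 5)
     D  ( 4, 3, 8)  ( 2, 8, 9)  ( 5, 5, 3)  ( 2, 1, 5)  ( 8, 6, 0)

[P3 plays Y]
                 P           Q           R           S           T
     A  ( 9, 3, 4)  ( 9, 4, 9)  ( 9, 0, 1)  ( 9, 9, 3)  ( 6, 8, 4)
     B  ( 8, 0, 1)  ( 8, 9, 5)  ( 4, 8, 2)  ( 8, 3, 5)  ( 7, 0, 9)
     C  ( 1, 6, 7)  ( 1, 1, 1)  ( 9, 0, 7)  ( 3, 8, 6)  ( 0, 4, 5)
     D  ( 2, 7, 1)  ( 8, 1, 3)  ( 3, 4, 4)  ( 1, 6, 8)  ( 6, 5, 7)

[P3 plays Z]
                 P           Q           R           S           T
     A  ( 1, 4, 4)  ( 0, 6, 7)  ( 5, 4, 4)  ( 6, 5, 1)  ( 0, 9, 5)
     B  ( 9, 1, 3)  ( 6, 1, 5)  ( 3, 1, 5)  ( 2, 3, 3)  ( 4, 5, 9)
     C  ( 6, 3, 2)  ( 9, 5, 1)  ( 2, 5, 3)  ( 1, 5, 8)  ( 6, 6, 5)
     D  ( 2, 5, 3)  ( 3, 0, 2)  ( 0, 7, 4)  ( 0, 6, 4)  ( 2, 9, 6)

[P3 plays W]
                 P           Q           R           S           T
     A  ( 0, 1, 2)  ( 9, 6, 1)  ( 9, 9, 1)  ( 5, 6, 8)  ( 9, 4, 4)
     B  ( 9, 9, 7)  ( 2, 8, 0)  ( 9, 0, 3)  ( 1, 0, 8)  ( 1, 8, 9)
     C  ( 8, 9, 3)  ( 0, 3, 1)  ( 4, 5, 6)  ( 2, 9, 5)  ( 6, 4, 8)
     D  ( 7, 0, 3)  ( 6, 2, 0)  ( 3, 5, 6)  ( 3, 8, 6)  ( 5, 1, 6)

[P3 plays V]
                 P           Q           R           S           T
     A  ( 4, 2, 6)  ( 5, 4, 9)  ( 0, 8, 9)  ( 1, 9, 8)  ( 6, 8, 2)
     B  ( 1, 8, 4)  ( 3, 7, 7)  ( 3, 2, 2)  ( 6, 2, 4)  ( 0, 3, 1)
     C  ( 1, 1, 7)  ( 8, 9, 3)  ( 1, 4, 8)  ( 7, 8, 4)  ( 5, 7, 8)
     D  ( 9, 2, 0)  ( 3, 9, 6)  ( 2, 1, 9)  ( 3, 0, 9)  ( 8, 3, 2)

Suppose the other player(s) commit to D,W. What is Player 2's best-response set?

u_2(P vs D,W) = 0
u_2(Q vs D,W) = 2
u_2(R vs D,W) = 5
u_2(S vs D,W) = 8
u_2(T vs D,W) = 1
max payoff 8 at {S}

BR_2 = {S}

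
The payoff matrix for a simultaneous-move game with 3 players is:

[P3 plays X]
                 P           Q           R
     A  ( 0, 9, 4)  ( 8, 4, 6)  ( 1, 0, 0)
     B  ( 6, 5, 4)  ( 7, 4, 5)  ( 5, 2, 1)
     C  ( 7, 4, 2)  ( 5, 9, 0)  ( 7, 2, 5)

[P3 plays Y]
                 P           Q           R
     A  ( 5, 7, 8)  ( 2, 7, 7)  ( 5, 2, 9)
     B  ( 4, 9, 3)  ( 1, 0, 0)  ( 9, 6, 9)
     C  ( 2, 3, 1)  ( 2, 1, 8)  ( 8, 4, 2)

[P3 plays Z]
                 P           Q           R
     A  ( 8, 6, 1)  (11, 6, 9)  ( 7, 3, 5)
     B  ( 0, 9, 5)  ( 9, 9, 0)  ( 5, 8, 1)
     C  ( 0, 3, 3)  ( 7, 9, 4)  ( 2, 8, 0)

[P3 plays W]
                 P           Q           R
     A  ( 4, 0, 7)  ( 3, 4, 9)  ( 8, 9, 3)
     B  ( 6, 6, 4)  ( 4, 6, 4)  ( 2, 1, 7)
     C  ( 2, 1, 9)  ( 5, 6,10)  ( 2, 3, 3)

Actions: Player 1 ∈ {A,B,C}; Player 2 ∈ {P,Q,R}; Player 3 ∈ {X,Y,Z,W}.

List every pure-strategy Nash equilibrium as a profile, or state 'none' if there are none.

(A,P,X): not NE [P1→C gives 7>0; P3→Y gives 8>4]
(A,P,Y): NE
(A,P,Z): not NE [P3→Y gives 8>1]
(A,P,W): not NE [P1→B gives 6>4; P2→R gives 9>0; P3→Y gives 8>7]
(A,Q,X): not NE [P2→P gives 9>4; P3→W gives 9>6]
(A,Q,Y): not NE [P3→W gives 9>7]
(A,Q,Z): NE
(A,Q,W): not NE [P1→C gives 5>3; P2→R gives 9>4]
(A,R,X): not NE [P1→C gives 7>1; P2→P gives 9>0; P3→Y gives 9>0]
(A,R,Y): not NE [P1→B gives 9>5; P2→Q gives 7>2]
(A,R,Z): not NE [P2→Q gives 6>3; P3→Y gives 9>5]
(A,R,W): not NE [P3→Y gives 9>3]
(B,P,X): not NE [P1→C gives 7>6; P3→Z gives 5>4]
(B,P,Y): not NE [P1→A gives 5>4; P3→Z gives 5>3]
(B,P,Z): not NE [P1→A gives 8>0]
(B,P,W): not NE [P3→Z gives 5>4]
(B,Q,X): not NE [P1→A gives 8>7; P2→P gives 5>4]
(B,Q,Y): not NE [P1→C gives 2>1; P2→P gives 9>0; P3→X gives 5>0]
(B,Q,Z): not NE [P1→A gives 11>9; P3→X gives 5>0]
(B,Q,W): not NE [P1→C gives 5>4; P3→X gives 5>4]
(B,R,X): not NE [P1→C gives 7>5; P2→P gives 5>2; P3→Y gives 9>1]
(B,R,Y): not NE [P2→P gives 9>6]
(B,R,Z): not NE [P1→A gives 7>5; P2→Q gives 9>8; P3→Y gives 9>1]
(B,R,W): not NE [P1→A gives 8>2; P2→Q gives 6>1; P3→Y gives 9>7]
(C,P,X): not NE [P2→Q gives 9>4; P3→W gives 9>2]
(C,P,Y): not NE [P1→A gives 5>2; P2→R gives 4>3; P3→W gives 9>1]
(C,P,Z): not NE [P1→A gives 8>0; P2→Q gives 9>3; P3→W gives 9>3]
(C,P,W): not NE [P1→B gives 6>2; P2→Q gives 6>1]
(C,Q,X): not NE [P1→A gives 8>5; P3→W gives 10>0]
(C,Q,Y): not NE [P2→R gives 4>1; P3→W gives 10>8]
(C,Q,Z): not NE [P1→A gives 11>7; P3→W gives 10>4]
(C,Q,W): NE
(C,R,X): not NE [P2→Q gives 9>2]
(C,R,Y): not NE [P1→B gives 9>8; P3→X gives 5>2]
(C,R,Z): not NE [P1→A gives 7>2; P2→Q gives 9>8; P3→X gives 5>0]
(C,R,W): not NE [P1→A gives 8>2; P2→Q gives 6>3; P3→X gives 5>3]

PSNE = {(A,P,Y), (A,Q,Z), (C,Q,W)}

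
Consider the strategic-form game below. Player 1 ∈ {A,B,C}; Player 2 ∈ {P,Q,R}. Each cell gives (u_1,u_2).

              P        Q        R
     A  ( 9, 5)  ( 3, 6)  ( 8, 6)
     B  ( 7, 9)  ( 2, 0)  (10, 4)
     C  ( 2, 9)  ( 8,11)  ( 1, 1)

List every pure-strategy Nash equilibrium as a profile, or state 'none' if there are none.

(A,P): not NE [P2→R gives 6>5]
(A,Q): not NE [P1→C gives 8>3]
(A,R): not NE [P1→B gives 10>8]
(B,P): not NE [P1→A gives 9>7]
(B,Q): not NE [P1→C gives 8>2; P2→P gives 9>0]
(B,R): not NE [P2→P gives 9>4]
(C,P): not NE [P1→A gives 9>2; P2→Q gives 11>9]
(C,Q): NE
(C,R): not NE [P1→B gives 10>1; P2→Q gives 11>1]

NE set: (C,Q)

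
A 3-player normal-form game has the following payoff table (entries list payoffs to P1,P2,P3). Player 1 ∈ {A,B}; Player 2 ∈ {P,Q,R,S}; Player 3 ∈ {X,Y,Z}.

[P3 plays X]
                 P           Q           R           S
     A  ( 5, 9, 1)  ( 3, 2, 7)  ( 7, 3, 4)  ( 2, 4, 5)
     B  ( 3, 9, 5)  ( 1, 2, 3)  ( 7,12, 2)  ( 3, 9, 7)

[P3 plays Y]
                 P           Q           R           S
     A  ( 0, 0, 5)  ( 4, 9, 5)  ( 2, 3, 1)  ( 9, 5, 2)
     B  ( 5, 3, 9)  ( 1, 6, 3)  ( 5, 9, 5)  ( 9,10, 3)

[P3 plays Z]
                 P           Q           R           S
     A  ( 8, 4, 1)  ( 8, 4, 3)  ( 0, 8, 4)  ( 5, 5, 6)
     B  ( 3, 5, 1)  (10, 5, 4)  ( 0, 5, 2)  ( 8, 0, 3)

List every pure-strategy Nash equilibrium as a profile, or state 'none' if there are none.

NE set: (A,R,Z), (B,Q,Z)

(A,P,X): not NE [P3→Y gives 5>1]
(A,P,Y): not NE [P1→B gives 5>0; P2→Q gives 9>0]
(A,P,Z): not NE [P2→R gives 8>4; P3→Y gives 5>1]
(A,Q,X): not NE [P2→P gives 9>2]
(A,Q,Y): not NE [P3→X gives 7>5]
(A,Q,Z): not NE [P1→B gives 10>8; P2→R gives 8>4; P3→X gives 7>3]
(A,R,X): not NE [P2→P gives 9>3]
(A,R,Y): not NE [P1→B gives 5>2; P2→Q gives 9>3; P3→Z gives 4>1]
(A,R,Z): NE
(A,S,X): not NE [P1→B gives 3>2; P2→P gives 9>4; P3→Z gives 6>5]
(A,S,Y): not NE [P2→Q gives 9>5; P3→Z gives 6>2]
(A,S,Z): not NE [P1→B gives 8>5; P2→R gives 8>5]
(B,P,X): not NE [P1→A gives 5>3; P2→R gives 12>9; P3→Y gives 9>5]
(B,P,Y): not NE [P2→S gives 10>3]
(B,P,Z): not NE [P1→A gives 8>3; P3→Y gives 9>1]
(B,Q,X): not NE [P1→A gives 3>1; P2→R gives 12>2; P3→Z gives 4>3]
(B,Q,Y): not NE [P1→A gives 4>1; P2→S gives 10>6; P3→Z gives 4>3]
(B,Q,Z): NE
(B,R,X): not NE [P3→Y gives 5>2]
(B,R,Y): not NE [P2→S gives 10>9]
(B,R,Z): not NE [P3→Y gives 5>2]
(B,S,X): not NE [P2→R gives 12>9]
(B,S,Y): not NE [P3→X gives 7>3]
(B,S,Z): not NE [P2→R gives 5>0; P3→X gives 7>3]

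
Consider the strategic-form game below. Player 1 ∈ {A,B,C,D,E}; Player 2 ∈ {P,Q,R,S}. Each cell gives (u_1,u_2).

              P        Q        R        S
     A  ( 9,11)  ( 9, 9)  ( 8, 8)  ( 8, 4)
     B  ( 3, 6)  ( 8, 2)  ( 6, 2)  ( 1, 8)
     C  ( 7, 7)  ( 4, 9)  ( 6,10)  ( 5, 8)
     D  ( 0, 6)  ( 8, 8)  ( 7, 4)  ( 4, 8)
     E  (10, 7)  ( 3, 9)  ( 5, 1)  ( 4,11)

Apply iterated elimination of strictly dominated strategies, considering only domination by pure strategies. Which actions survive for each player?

P1 drop B (A beats it: P:9>3 Q:9>8 R:8>6 S:8>1)
P1 drop C (A beats it: P:9>7 Q:9>4 R:8>6 S:8>5)
P1 drop D (A beats it: P:9>0 Q:9>8 R:8>7 S:8>4)
P2 drop R (P beats it: A:11>8 E:7>1)
P1→{A,E} P2→{P,Q,S}

Remaining: P1:{A,E} P2:{P,Q,S}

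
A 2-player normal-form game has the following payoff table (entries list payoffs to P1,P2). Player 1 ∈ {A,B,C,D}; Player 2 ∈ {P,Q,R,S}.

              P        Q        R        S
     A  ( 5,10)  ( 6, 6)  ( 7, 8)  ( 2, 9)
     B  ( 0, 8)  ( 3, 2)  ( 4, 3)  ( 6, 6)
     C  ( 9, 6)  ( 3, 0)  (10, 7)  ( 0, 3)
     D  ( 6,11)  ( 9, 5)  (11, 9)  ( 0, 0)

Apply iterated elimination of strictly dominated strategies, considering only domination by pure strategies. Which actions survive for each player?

IESDS → P1:{C,D} P2:{P,R}

P2 drop Q (P beats it: A:10>6 B:8>2 C:6>0 D:11>5)
P2 drop S (P beats it: A:10>9 B:8>6 C:6>3 D:11>0)
P1 drop A (C beats it: P:9>5 R:10>7)
P1 drop B (C beats it: P:9>0 R:10>4)
P1→{C,D} P2→{P,R}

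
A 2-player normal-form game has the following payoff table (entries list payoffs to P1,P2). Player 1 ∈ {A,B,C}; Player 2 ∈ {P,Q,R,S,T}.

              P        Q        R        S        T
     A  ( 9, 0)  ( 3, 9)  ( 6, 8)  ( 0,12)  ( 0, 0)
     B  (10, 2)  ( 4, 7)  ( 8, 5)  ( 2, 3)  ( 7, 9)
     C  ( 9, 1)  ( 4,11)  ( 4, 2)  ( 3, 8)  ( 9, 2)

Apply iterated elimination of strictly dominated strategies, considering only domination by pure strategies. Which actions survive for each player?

P1 drop A (B beats it: P:10>9 Q:4>3 R:8>6 S:2>0 T:7>0)
P2 drop P (Q beats it: B:7>2 C:11>1)
P2 drop R (Q beats it: B:7>5 C:11>2)
P2 drop S (Q beats it: B:7>3 C:11>8)
P1→{B,C} P2→{Q,T}

IESDS → P1:{B,C} P2:{Q,T}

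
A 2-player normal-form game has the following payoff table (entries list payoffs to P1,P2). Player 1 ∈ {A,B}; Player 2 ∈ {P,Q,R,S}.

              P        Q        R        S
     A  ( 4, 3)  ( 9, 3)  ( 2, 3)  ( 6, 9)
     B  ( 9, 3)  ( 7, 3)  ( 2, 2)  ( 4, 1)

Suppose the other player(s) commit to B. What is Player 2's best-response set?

u_2(P vs B) = 3
u_2(Q vs B) = 3
u_2(R vs B) = 2
u_2(S vs B) = 1
max payoff 3 at {P,Q}

BR_2 = {P,Q}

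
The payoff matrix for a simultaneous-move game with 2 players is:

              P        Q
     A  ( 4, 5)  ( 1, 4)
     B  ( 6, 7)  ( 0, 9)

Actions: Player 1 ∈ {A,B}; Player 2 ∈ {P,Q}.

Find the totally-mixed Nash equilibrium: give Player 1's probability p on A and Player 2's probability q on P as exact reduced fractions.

(p,q) = (2/3, 1/3)

P1 indiff ⇒ q·4+(1-q)·1 = q·6+(1-q)·0 ⇒ q(-2) = (1-q)(-1) ⇒ q = 1/3
P2 indiff ⇒ p·5+(1-p)·7 = p·4+(1-p)·9 ⇒ p(1) = (1-p)(2) ⇒ p = 2/3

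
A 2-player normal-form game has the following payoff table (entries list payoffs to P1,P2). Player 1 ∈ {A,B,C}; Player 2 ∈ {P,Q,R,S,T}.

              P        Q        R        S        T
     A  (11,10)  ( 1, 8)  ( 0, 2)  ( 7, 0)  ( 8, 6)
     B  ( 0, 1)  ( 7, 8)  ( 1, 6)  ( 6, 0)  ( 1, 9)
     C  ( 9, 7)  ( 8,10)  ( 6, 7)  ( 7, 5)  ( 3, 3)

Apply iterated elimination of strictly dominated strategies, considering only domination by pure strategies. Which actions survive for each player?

IESDS → P1:{A,C} P2:{P,Q}

P1 drop B (C beats it: P:9>0 Q:8>7 R:6>1 S:7>6 T:3>1)
P2 drop R (Q beats it: A:8>2 C:10>7)
P2 drop S (P beats it: A:10>0 C:7>5)
P2 drop T (P beats it: A:10>6 C:7>3)
P1→{A,C} P2→{P,Q}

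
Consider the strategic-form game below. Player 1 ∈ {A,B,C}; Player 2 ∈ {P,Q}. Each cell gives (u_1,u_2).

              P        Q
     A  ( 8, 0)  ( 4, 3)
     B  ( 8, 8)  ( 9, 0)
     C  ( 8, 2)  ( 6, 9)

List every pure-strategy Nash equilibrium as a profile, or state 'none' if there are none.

NE set: (B,P)

(A,P): not NE [P2→Q gives 3>0]
(A,Q): not NE [P1→B gives 9>4]
(B,P): NE
(B,Q): not NE [P2→P gives 8>0]
(C,P): not NE [P2→Q gives 9>2]
(C,Q): not NE [P1→B gives 9>6]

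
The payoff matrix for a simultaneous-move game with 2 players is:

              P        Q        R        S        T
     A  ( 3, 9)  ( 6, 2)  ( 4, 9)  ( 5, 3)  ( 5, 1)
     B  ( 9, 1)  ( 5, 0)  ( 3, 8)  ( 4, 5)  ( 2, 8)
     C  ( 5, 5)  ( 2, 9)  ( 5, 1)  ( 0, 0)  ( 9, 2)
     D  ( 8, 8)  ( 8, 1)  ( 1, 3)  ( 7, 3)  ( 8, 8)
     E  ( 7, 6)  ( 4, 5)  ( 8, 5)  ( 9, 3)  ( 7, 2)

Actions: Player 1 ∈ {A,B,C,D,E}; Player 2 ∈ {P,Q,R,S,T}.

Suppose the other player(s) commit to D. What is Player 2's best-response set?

u_2(P vs D) = 8
u_2(Q vs D) = 1
u_2(R vs D) = 3
u_2(S vs D) = 3
u_2(T vs D) = 8
max payoff 8 at {P,T}

P2 best: {P,T}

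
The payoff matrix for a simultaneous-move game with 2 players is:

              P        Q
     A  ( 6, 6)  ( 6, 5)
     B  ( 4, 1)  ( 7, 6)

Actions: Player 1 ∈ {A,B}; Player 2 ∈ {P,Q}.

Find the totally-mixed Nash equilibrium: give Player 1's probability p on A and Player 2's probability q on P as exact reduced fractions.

P1 indiff ⇒ q·6+(1-q)·6 = q·4+(1-q)·7 ⇒ q(2) = (1-q)(1) ⇒ q = 1/3
P2 indiff ⇒ p·6+(1-p)·1 = p·5+(1-p)·6 ⇒ p(1) = (1-p)(5) ⇒ p = 5/6

p=5/6, q=1/3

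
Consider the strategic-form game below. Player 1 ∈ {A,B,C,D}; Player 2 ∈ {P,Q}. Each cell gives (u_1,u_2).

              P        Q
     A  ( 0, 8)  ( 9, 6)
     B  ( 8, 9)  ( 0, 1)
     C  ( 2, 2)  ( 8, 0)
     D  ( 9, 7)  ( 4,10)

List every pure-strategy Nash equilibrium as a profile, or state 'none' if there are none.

(A,P): not NE [P1→D gives 9>0]
(A,Q): not NE [P2→P gives 8>6]
(B,P): not NE [P1→D gives 9>8]
(B,Q): not NE [P1→A gives 9>0; P2→P gives 9>1]
(C,P): not NE [P1→D gives 9>2]
(C,Q): not NE [P1→A gives 9>8; P2→P gives 2>0]
(D,P): not NE [P2→Q gives 10>7]
(D,Q): not NE [P1→A gives 9>4]

Equilibria: none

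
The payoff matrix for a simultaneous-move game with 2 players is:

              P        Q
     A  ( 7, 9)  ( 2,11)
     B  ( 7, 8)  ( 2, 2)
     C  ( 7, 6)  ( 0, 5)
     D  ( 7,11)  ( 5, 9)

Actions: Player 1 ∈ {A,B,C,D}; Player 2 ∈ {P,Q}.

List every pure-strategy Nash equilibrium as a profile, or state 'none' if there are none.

NE set: (B,P), (C,P), (D,P)

(A,P): not NE [P2→Q gives 11>9]
(A,Q): not NE [P1→D gives 5>2]
(B,P): NE
(B,Q): not NE [P1→D gives 5>2; P2→P gives 8>2]
(C,P): NE
(C,Q): not NE [P1→D gives 5>0; P2→P gives 6>5]
(D,P): NE
(D,Q): not NE [P2→P gives 11>9]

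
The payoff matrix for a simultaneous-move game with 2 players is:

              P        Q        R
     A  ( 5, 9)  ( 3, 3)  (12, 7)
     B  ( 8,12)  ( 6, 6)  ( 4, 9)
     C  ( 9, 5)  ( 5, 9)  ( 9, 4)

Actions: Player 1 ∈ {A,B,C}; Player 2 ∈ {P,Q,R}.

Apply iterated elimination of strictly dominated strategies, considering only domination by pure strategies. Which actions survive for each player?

Survivors P1:{B,C} P2:{P,Q}

P2 drop R (P beats it: A:9>7 B:12>9 C:5>4)
P1 drop A (B beats it: P:8>5 Q:6>3)
P1→{B,C} P2→{P,Q}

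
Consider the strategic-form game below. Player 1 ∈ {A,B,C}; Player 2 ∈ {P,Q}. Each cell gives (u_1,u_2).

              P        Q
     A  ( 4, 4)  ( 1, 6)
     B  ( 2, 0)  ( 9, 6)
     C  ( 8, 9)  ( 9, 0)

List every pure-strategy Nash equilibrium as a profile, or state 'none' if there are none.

NE set: (B,Q), (C,P)

(A,P): not NE [P1→C gives 8>4; P2→Q gives 6>4]
(A,Q): not NE [P1→C gives 9>1]
(B,P): not NE [P1→C gives 8>2; P2→Q gives 6>0]
(B,Q): NE
(C,P): NE
(C,Q): not NE [P2→P gives 9>0]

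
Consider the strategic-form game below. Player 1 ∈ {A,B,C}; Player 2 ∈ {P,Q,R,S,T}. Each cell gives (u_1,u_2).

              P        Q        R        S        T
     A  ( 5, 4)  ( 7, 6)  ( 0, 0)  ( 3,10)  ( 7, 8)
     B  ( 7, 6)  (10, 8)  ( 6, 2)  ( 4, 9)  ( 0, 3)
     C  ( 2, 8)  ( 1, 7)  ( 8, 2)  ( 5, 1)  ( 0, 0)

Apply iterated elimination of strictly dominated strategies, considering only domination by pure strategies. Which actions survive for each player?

Remaining: P1:{B,C} P2:{P,Q,S}

P2 drop R (P beats it: A:4>0 B:6>2 C:8>2)
P2 drop T (S beats it: A:10>8 B:9>3 C:1>0)
P1 drop A (B beats it: P:7>5 Q:10>7 S:4>3)
P1→{B,C} P2→{P,Q,S}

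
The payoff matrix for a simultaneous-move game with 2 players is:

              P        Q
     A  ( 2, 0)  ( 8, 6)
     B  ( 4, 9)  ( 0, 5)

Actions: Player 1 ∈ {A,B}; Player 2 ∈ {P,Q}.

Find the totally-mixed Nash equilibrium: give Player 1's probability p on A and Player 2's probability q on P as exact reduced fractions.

P1 indiff ⇒ q·2+(1-q)·8 = q·4+(1-q)·0 ⇒ q(-2) = (1-q)(-8) ⇒ q = 4/5
P2 indiff ⇒ p·0+(1-p)·9 = p·6+(1-p)·5 ⇒ p(-6) = (1-p)(-4) ⇒ p = 2/5

(p,q) = (2/5, 4/5)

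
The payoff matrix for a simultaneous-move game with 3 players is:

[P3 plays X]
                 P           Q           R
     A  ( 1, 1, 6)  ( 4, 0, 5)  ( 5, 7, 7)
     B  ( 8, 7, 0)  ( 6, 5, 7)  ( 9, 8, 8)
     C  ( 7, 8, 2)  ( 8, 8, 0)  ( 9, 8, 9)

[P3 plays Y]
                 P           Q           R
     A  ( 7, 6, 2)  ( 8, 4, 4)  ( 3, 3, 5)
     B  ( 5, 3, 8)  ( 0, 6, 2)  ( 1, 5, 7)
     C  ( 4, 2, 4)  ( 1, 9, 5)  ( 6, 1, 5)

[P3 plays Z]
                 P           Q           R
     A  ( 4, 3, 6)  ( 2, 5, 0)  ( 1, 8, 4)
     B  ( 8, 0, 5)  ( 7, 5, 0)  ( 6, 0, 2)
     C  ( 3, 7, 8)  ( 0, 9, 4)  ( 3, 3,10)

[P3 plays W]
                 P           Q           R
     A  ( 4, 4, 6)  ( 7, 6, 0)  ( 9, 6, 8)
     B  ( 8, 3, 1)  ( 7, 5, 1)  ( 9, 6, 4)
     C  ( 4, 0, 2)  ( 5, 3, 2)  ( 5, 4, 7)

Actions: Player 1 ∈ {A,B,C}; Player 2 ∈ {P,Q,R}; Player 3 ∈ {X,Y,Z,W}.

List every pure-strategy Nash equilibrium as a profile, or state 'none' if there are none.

(A,P,X): not NE [P1→B gives 8>1; P2→R gives 7>1]
(A,P,Y): not NE [P3→W gives 6>2]
(A,P,Z): not NE [P1→B gives 8>4; P2→R gives 8>3]
(A,P,W): not NE [P1→B gives 8>4; P2→R gives 6>4]
(A,Q,X): not NE [P1→C gives 8>4; P2→R gives 7>0]
(A,Q,Y): not NE [P2→P gives 6>4; P3→X gives 5>4]
(A,Q,Z): not NE [P1→B gives 7>2; P2→R gives 8>5; P3→X gives 5>0]
(A,Q,W): not NE [P3→X gives 5>0]
(A,R,X): not NE [P1→C gives 9>5; P3→W gives 8>7]
(A,R,Y): not NE [P1→C gives 6>3; P2→P gives 6>3; P3→W gives 8>5]
(A,R,Z): not NE [P1→B gives 6>1; P3→W gives 8>4]
(A,R,W): NE
(B,P,X): not NE [P2→R gives 8>7; P3→Y gives 8>0]
(B,P,Y): not NE [P1→A gives 7>5; P2→Q gives 6>3]
(B,P,Z): not NE [P2→Q gives 5>0; P3→Y gives 8>5]
(B,P,W): not NE [P2→R gives 6>3; P3→Y gives 8>1]
(B,Q,X): not NE [P1→C gives 8>6; P2→R gives 8>5]
(B,Q,Y): not NE [P1→A gives 8>0; P3→X gives 7>2]
(B,Q,Z): not NE [P3→X gives 7>0]
(B,Q,W): not NE [P2→R gives 6>5; P3→X gives 7>1]
(B,R,X): NE
(B,R,Y): not NE [P1→C gives 6>1; P2→Q gives 6>5; P3→X gives 8>7]
(B,R,Z): not NE [P2→Q gives 5>0; P3→X gives 8>2]
(B,R,W): not NE [P3→X gives 8>4]
(C,P,X): not NE [P1→B gives 8>7; P3→Z gives 8>2]
(C,P,Y): not NE [P1→A gives 7>4; P2→Q gives 9>2; P3→Z gives 8>4]
(C,P,Z): not NE [P1→B gives 8>3; P2→Q gives 9>7]
(C,P,W): not NE [P1→B gives 8>4; P2→R gives 4>0; P3→Z gives 8>2]
(C,Q,X): not NE [P3→Y gives 5>0]
(C,Q,Y): not NE [P1→A gives 8>1]
(C,Q,Z): not NE [P1→B gives 7>0; P3→Y gives 5>4]
(C,Q,W): not NE [P1→B gives 7>5; P2→R gives 4>3; P3→Y gives 5>2]
(C,R,X): not NE [P3→Z gives 10>9]
(C,R,Y): not NE [P2→Q gives 9>1; P3→Z gives 10>5]
(C,R,Z): not NE [P1→B gives 6>3; P2→Q gives 9>3]
(C,R,W): not NE [P1→B gives 9>5; P3→Z gives 10>7]

PSNE = {(A,R,W), (B,R,X)}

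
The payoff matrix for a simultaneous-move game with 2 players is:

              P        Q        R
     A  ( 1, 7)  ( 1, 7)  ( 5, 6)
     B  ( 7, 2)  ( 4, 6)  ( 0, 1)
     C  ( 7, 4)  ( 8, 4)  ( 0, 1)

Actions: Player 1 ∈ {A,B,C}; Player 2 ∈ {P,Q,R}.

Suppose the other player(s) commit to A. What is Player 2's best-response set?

u_2(P vs A) = 7
u_2(Q vs A) = 7
u_2(R vs A) = 6
max payoff 7 at {P,Q}

P2 best: {P,Q}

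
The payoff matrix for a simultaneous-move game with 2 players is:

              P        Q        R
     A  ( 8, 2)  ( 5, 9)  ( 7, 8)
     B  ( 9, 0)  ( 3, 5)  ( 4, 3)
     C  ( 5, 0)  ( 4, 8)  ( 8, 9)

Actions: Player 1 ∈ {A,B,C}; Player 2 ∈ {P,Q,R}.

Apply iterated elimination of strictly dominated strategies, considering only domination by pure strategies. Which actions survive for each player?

P2 drop P (Q beats it: A:9>2 B:5>0 C:8>0)
P1 drop B (A beats it: Q:5>3 R:7>4)
P1→{A,C} P2→{Q,R}

Survivors P1:{A,C} P2:{Q,R}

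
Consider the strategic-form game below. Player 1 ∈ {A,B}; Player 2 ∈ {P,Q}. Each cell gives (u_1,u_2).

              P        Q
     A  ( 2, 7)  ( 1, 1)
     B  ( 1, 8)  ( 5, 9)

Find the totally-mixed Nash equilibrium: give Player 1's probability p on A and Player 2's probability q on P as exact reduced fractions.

P1 mixes 1/7 on A; P2 mixes 4/5 on P

P1 indiff ⇒ q·2+(1-q)·1 = q·1+(1-q)·5 ⇒ q(1) = (1-q)(4) ⇒ q = 4/5
P2 indiff ⇒ p·7+(1-p)·8 = p·1+(1-p)·9 ⇒ p(6) = (1-p)(1) ⇒ p = 1/7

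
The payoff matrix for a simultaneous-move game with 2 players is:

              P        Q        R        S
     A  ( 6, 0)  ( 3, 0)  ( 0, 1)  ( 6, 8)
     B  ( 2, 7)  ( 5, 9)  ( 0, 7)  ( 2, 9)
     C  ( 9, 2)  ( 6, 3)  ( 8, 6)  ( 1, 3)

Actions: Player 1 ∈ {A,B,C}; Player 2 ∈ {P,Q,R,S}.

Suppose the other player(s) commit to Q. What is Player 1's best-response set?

u_1(A vs Q) = 3
u_1(B vs Q) = 5
u_1(C vs Q) = 6
max payoff 6 at {C}

BR_1 = {C}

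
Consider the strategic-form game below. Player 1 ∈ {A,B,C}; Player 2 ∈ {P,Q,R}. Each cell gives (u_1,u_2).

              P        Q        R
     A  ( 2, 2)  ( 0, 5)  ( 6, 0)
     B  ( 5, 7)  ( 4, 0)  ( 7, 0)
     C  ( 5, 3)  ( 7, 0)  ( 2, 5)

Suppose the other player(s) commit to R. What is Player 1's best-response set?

BR_1 = {B}

u_1(A vs R) = 6
u_1(B vs R) = 7
u_1(C vs R) = 2
max payoff 7 at {B}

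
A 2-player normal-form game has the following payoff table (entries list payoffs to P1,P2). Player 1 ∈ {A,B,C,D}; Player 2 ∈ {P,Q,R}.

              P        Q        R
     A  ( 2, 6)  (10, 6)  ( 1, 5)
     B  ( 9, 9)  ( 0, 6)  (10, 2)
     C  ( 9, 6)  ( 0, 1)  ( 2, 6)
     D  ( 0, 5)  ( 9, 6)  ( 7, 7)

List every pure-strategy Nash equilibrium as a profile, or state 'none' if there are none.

(A,P): not NE [P1→C gives 9>2]
(A,Q): NE
(A,R): not NE [P1→B gives 10>1; P2→Q gives 6>5]
(B,P): NE
(B,Q): not NE [P1→A gives 10>0; P2→P gives 9>6]
(B,R): not NE [P2→P gives 9>2]
(C,P): NE
(C,Q): not NE [P1→A gives 10>0; P2→R gives 6>1]
(C,R): not NE [P1→B gives 10>2]
(D,P): not NE [P1→C gives 9>0; P2→R gives 7>5]
(D,Q): not NE [P1→A gives 10>9; P2→R gives 7>6]
(D,R): not NE [P1→B gives 10>7]

PSNE = {(A,Q), (B,P), (C,P)}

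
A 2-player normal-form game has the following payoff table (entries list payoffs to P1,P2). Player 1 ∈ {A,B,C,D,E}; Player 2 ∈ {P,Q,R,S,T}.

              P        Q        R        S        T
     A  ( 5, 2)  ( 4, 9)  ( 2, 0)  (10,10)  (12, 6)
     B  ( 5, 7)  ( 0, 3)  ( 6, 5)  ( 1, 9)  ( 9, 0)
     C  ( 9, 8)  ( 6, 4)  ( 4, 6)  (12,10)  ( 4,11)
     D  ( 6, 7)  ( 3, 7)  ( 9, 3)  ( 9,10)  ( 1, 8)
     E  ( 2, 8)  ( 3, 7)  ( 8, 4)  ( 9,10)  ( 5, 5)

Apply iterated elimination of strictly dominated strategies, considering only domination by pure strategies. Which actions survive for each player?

P2 drop P (S beats it: A:10>2 B:9>7 C:10>8 D:10>7 E:10>8)
P2 drop Q (S beats it: A:10>9 B:9>3 C:10>4 D:10>7 E:10>7)
P2 drop R (S beats it: A:10>0 B:9>5 C:10>6 D:10>3 E:10>4)
P1 drop B (A beats it: S:10>1 T:12>9)
P1 drop D (A beats it: S:10>9 T:12>1)
P1 drop E (A beats it: S:10>9 T:12>5)
P1→{A,C} P2→{S,T}

Survivors P1:{A,C} P2:{S,T}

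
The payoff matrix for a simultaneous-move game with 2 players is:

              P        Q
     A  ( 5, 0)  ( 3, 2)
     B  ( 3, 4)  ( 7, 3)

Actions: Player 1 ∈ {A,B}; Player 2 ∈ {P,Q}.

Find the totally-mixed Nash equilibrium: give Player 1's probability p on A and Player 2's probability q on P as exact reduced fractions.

P1 indiff ⇒ q·5+(1-q)·3 = q·3+(1-q)·7 ⇒ q(2) = (1-q)(4) ⇒ q = 2/3
P2 indiff ⇒ p·0+(1-p)·4 = p·2+(1-p)·3 ⇒ p(-2) = (1-p)(-1) ⇒ p = 1/3

p=1/3, q=2/3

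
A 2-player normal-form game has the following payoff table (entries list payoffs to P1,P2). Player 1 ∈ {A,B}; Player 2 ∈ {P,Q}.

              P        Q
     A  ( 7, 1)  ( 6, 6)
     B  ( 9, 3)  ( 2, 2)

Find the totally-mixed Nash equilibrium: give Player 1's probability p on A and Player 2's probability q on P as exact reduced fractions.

P1 mixes 1/6 on A; P2 mixes 2/3 on P

P1 indiff ⇒ q·7+(1-q)·6 = q·9+(1-q)·2 ⇒ q(-2) = (1-q)(-4) ⇒ q = 2/3
P2 indiff ⇒ p·1+(1-p)·3 = p·6+(1-p)·2 ⇒ p(-5) = (1-p)(-1) ⇒ p = 1/6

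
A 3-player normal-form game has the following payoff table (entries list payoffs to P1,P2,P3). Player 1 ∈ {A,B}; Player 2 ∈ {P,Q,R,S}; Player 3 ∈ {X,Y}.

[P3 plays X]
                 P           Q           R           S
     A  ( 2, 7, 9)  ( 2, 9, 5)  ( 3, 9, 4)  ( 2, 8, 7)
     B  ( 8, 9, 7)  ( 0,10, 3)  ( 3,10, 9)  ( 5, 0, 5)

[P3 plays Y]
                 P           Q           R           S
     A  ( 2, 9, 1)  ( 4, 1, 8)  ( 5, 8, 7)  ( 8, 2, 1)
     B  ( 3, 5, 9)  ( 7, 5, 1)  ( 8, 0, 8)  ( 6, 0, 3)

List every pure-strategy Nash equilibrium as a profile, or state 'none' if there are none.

PSNE = {(B,P,Y), (B,R,X)}

(A,P,X): not NE [P1→B gives 8>2; P2→R gives 9>7]
(A,P,Y): not NE [P1→B gives 3>2; P3→X gives 9>1]
(A,Q,X): not NE [P3→Y gives 8>5]
(A,Q,Y): not NE [P1→B gives 7>4; P2→P gives 9>1]
(A,R,X): not NE [P3→Y gives 7>4]
(A,R,Y): not NE [P1→B gives 8>5; P2→P gives 9>8]
(A,S,X): not NE [P1→B gives 5>2; P2→R gives 9>8]
(A,S,Y): not NE [P2→P gives 9>2; P3→X gives 7>1]
(B,P,X): not NE [P2→R gives 10>9; P3→Y gives 9>7]
(B,P,Y): NE
(B,Q,X): not NE [P1→A gives 2>0]
(B,Q,Y): not NE [P3→X gives 3>1]
(B,R,X): NE
(B,R,Y): not NE [P2→Q gives 5>0; P3→X gives 9>8]
(B,S,X): not NE [P2→R gives 10>0]
(B,S,Y): not NE [P1→A gives 8>6; P2→Q gives 5>0; P3→X gives 5>3]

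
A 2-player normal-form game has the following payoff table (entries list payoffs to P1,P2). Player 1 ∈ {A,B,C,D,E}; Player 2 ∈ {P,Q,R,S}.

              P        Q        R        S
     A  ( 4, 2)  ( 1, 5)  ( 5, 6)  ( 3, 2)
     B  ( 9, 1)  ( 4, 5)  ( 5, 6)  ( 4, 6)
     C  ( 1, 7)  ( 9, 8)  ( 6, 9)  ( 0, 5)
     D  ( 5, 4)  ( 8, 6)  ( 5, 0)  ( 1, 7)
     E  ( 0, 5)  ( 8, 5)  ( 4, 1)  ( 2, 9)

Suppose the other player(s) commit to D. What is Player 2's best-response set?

P2 best: {S}

u_2(P vs D) = 4
u_2(Q vs D) = 6
u_2(R vs D) = 0
u_2(S vs D) = 7
max payoff 7 at {S}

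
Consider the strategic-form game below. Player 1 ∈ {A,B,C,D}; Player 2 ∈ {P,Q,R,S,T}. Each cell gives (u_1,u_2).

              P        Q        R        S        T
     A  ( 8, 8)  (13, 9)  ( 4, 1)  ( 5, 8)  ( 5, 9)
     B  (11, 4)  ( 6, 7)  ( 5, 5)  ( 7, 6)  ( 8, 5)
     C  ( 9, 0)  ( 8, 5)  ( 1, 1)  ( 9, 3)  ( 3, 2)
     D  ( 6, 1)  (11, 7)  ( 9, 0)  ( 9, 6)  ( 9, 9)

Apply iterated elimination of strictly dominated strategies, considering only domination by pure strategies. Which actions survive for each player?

Survivors P1:{A,D} P2:{Q,T}

P2 drop P (Q beats it: A:9>8 B:7>4 C:5>0 D:7>1)
P1 drop B (D beats it: Q:11>6 R:9>5 S:9>7 T:9>8)
P2 drop R (Q beats it: A:9>1 C:5>1 D:7>0)
P2 drop S (Q beats it: A:9>8 C:5>3 D:7>6)
P1 drop C (A beats it: Q:13>8 T:5>3)
P1→{A,D} P2→{Q,T}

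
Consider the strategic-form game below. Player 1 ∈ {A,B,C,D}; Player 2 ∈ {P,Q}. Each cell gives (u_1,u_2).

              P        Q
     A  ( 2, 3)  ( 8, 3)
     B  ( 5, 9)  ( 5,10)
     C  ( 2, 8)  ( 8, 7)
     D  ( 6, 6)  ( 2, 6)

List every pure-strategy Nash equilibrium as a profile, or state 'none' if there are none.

NE set: (A,Q), (D,P)

(A,P): not NE [P1→D gives 6>2]
(A,Q): NE
(B,P): not NE [P1→D gives 6>5; P2→Q gives 10>9]
(B,Q): not NE [P1→C gives 8>5]
(C,P): not NE [P1→D gives 6>2]
(C,Q): not NE [P2→P gives 8>7]
(D,P): NE
(D,Q): not NE [P1→C gives 8>2]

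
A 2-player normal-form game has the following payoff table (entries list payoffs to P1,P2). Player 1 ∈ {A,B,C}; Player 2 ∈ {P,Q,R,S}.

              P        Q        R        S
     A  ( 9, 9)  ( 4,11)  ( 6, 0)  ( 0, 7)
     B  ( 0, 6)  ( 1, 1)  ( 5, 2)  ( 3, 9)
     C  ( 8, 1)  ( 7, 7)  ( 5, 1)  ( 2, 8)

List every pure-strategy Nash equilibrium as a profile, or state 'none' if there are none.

(A,P): not NE [P2→Q gives 11>9]
(A,Q): not NE [P1→C gives 7>4]
(A,R): not NE [P2→Q gives 11>0]
(A,S): not NE [P1→B gives 3>0; P2→Q gives 11>7]
(B,P): not NE [P1→A gives 9>0; P2→S gives 9>6]
(B,Q): not NE [P1→C gives 7>1; P2→S gives 9>1]
(B,R): not NE [P1→A gives 6>5; P2→S gives 9>2]
(B,S): NE
(C,P): not NE [P1→A gives 9>8; P2→S gives 8>1]
(C,Q): not NE [P2→S gives 8>7]
(C,R): not NE [P1→A gives 6>5; P2→S gives 8>1]
(C,S): not NE [P1→B gives 3>2]

PSNE = {(B,S)}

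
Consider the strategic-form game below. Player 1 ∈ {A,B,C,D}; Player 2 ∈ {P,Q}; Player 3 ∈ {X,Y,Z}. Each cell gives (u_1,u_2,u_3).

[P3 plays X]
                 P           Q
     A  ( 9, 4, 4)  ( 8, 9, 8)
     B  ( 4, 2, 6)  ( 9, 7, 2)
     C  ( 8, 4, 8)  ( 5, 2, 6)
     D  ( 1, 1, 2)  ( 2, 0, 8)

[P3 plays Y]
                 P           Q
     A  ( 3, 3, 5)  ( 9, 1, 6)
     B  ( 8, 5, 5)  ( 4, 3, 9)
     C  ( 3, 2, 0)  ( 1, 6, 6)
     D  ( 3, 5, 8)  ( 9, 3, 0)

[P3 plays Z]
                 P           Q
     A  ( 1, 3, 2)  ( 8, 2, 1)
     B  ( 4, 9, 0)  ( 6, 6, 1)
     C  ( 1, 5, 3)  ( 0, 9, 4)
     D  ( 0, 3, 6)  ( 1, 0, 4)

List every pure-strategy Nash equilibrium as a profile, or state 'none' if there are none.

Equilibria: none

(A,P,X): not NE [P2→Q gives 9>4; P3→Y gives 5>4]
(A,P,Y): not NE [P1→B gives 8>3]
(A,P,Z): not NE [P1→B gives 4>1; P3→Y gives 5>2]
(A,Q,X): not NE [P1→B gives 9>8]
(A,Q,Y): not NE [P2→P gives 3>1; P3→X gives 8>6]
(A,Q,Z): not NE [P2→P gives 3>2; P3→X gives 8>1]
(B,P,X): not NE [P1→A gives 9>4; P2→Q gives 7>2]
(B,P,Y): not NE [P3→X gives 6>5]
(B,P,Z): not NE [P3→X gives 6>0]
(B,Q,X): not NE [P3→Y gives 9>2]
(B,Q,Y): not NE [P1→D gives 9>4; P2→P gives 5>3]
(B,Q,Z): not NE [P1→A gives 8>6; P2→P gives 9>6; P3→Y gives 9>1]
(C,P,X): not NE [P1→A gives 9>8]
(C,P,Y): not NE [P1→B gives 8>3; P2→Q gives 6>2; P3→X gives 8>0]
(C,P,Z): not NE [P1→B gives 4>1; P2→Q gives 9>5; P3→X gives 8>3]
(C,Q,X): not NE [P1→B gives 9>5; P2→P gives 4>2]
(C,Q,Y): not NE [P1→D gives 9>1]
(C,Q,Z): not NE [P1→A gives 8>0; P3→Y gives 6>4]
(D,P,X): not NE [P1→A gives 9>1; P3→Y gives 8>2]
(D,P,Y): not NE [P1→B gives 8>3]
(D,P,Z): not NE [P1→B gives 4>0; P3→Y gives 8>6]
(D,Q,X): not NE [P1→B gives 9>2; P2→P gives 1>0]
(D,Q,Y): not NE [P2→P gives 5>3; P3→X gives 8>0]
(D,Q,Z): not NE [P1→A gives 8>1; P2→P gives 3>0; P3→X gives 8>4]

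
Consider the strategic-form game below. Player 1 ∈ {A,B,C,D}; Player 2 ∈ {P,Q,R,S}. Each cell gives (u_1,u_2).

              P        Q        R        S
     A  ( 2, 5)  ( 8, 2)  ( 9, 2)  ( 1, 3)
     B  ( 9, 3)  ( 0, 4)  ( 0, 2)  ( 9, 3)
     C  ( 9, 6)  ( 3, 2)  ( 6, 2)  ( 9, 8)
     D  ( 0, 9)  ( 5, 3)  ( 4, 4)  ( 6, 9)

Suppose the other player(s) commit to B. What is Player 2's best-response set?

BR_2 = {Q}

u_2(P vs B) = 3
u_2(Q vs B) = 4
u_2(R vs B) = 2
u_2(S vs B) = 3
max payoff 4 at {Q}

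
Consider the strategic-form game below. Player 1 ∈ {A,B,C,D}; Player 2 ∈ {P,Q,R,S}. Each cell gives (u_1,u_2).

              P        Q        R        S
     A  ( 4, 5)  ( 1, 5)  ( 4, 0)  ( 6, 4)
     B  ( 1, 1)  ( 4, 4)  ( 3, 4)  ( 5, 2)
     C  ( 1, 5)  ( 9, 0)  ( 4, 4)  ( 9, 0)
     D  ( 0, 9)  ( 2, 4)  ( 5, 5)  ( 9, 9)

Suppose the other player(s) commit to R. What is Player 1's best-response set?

BR_1 = {D}

u_1(A vs R) = 4
u_1(B vs R) = 3
u_1(C vs R) = 4
u_1(D vs R) = 5
max payoff 5 at {D}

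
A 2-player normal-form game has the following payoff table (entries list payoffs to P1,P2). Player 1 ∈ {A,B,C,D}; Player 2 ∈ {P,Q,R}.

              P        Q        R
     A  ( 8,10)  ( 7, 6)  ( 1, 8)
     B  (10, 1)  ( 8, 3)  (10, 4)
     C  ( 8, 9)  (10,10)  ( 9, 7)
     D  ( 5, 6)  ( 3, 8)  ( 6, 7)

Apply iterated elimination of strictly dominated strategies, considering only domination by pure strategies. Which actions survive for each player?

P1 drop A (B beats it: P:10>8 Q:8>7 R:10>1)
P1 drop D (B beats it: P:10>5 Q:8>3 R:10>6)
P2 drop P (Q beats it: B:3>1 C:10>9)
P1→{B,C} P2→{Q,R}

IESDS → P1:{B,C} P2:{Q,R}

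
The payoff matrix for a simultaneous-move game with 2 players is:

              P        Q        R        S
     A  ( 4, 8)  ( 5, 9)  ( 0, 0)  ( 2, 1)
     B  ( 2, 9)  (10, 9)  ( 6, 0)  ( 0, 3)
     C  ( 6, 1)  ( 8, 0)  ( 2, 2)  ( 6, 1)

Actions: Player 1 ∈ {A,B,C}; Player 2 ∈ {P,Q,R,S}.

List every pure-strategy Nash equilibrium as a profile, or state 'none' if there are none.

Nash profiles: (B,Q)

(A,P): not NE [P1→C gives 6>4; P2→Q gives 9>8]
(A,Q): not NE [P1→B gives 10>5]
(A,R): not NE [P1→B gives 6>0; P2→Q gives 9>0]
(A,S): not NE [P1→C gives 6>2; P2→Q gives 9>1]
(B,P): not NE [P1→C gives 6>2]
(B,Q): NE
(B,R): not NE [P2→Q gives 9>0]
(B,S): not NE [P1→C gives 6>0; P2→Q gives 9>3]
(C,P): not NE [P2→R gives 2>1]
(C,Q): not NE [P1→B gives 10>8; P2→R gives 2>0]
(C,R): not NE [P1→B gives 6>2]
(C,S): not NE [P2→R gives 2>1]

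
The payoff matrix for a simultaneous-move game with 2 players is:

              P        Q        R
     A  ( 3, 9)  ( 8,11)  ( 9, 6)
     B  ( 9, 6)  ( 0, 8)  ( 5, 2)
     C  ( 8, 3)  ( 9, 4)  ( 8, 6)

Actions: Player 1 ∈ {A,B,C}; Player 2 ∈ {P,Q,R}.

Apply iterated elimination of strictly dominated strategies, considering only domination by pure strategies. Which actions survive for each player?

P2 drop P (Q beats it: A:11>9 B:8>6 C:4>3)
P1 drop B (A beats it: Q:8>0 R:9>5)
P1→{A,C} P2→{Q,R}

Survivors P1:{A,C} P2:{Q,R}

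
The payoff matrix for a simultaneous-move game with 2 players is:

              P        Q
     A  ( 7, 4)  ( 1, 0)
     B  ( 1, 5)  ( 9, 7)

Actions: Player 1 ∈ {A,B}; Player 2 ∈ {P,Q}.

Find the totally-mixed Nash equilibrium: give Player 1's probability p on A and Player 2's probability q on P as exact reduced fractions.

P1 indiff ⇒ q·7+(1-q)·1 = q·1+(1-q)·9 ⇒ q(6) = (1-q)(8) ⇒ q = 4/7
P2 indiff ⇒ p·4+(1-p)·5 = p·0+(1-p)·7 ⇒ p(4) = (1-p)(2) ⇒ p = 1/3

P1 mixes 1/3 on A; P2 mixes 4/7 on P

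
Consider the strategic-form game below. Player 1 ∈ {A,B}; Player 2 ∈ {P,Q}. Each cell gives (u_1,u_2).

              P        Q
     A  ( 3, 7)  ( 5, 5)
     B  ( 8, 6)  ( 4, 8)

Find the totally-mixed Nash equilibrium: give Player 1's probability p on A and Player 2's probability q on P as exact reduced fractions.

P1 indiff ⇒ q·3+(1-q)·5 = q·8+(1-q)·4 ⇒ q(-5) = (1-q)(-1) ⇒ q = 1/6
P2 indiff ⇒ p·7+(1-p)·6 = p·5+(1-p)·8 ⇒ p(2) = (1-p)(2) ⇒ p = 1/2

p=1/2, q=1/6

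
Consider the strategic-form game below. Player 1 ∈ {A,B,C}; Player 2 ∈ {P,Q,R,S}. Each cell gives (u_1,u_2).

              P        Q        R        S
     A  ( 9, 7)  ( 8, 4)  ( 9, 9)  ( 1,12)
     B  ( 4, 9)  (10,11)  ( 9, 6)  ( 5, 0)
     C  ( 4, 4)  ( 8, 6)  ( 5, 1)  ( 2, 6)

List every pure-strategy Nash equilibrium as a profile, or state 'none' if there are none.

(A,P): not NE [P2→S gives 12>7]
(A,Q): not NE [P1→B gives 10>8; P2→S gives 12>4]
(A,R): not NE [P2→S gives 12>9]
(A,S): not NE [P1→B gives 5>1]
(B,P): not NE [P1→A gives 9>4; P2→Q gives 11>9]
(B,Q): NE
(B,R): not NE [P2→Q gives 11>6]
(B,S): not NE [P2→Q gives 11>0]
(C,P): not NE [P1→A gives 9>4; P2→S gives 6>4]
(C,Q): not NE [P1→B gives 10>8]
(C,R): not NE [P1→B gives 9>5; P2→S gives 6>1]
(C,S): not NE [P1→B gives 5>2]

PSNE = {(B,Q)}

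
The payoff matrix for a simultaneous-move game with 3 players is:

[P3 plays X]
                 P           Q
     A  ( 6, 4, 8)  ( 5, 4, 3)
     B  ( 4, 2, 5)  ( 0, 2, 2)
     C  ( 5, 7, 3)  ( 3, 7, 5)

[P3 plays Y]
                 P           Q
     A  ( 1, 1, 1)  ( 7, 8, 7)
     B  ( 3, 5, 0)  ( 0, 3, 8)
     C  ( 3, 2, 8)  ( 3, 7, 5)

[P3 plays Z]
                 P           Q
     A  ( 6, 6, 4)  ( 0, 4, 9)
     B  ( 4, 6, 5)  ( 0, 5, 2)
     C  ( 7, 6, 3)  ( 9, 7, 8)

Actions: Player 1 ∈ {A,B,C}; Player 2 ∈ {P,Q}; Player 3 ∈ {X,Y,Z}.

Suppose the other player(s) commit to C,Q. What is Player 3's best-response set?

argmax u_3 = {Z}

u_3(X vs C,Q) = 5
u_3(Y vs C,Q) = 5
u_3(Z vs C,Q) = 8
max payoff 8 at {Z}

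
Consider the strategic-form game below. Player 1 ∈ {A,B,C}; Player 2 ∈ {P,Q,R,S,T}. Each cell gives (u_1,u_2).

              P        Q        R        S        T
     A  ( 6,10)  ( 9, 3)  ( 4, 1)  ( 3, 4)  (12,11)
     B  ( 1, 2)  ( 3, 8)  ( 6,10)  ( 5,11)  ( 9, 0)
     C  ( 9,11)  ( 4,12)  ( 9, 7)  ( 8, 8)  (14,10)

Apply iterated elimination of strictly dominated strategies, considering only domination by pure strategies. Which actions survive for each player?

P1 drop B (C beats it: P:9>1 Q:4>3 R:9>6 S:8>5 T:14>9)
P2 drop R (P beats it: A:10>1 C:11>7)
P2 drop S (P beats it: A:10>4 C:11>8)
P1→{A,C} P2→{P,Q,T}

Survivors P1:{A,C} P2:{P,Q,T}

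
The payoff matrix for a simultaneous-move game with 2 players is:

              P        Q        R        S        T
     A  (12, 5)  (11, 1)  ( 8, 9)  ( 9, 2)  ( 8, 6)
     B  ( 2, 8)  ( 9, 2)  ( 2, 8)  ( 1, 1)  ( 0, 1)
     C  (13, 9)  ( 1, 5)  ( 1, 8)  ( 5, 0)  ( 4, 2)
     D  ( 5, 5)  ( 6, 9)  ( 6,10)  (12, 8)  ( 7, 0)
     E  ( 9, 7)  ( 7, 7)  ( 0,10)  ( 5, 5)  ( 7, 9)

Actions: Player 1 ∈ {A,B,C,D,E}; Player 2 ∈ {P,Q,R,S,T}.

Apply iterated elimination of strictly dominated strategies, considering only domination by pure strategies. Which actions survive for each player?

Survivors P1:{A,C} P2:{P,R}

P1 drop B (A beats it: P:12>2 Q:11>9 R:8>2 S:9>1 T:8>0)
P1 drop E (A beats it: P:12>9 Q:11>7 R:8>0 S:9>5 T:8>7)
P2 drop Q (R beats it: A:9>1 C:8>5 D:10>9)
P2 drop S (R beats it: A:9>2 C:8>0 D:10>8)
P1 drop D (A beats it: P:12>5 R:8>6 T:8>7)
P2 drop T (R beats it: A:9>6 C:8>2)
P1→{A,C} P2→{P,R}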